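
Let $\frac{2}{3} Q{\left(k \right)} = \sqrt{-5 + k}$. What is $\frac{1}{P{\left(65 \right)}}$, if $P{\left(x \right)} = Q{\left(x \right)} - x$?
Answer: $- \frac{13}{818} - \frac{3 \sqrt{15}}{4090} \approx -0.018733$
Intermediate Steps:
$Q{\left(k \right)} = \frac{3 \sqrt{-5 + k}}{2}$
$P{\left(x \right)} = - x + \frac{3 \sqrt{-5 + x}}{2}$ ($P{\left(x \right)} = \frac{3 \sqrt{-5 + x}}{2} - x = - x + \frac{3 \sqrt{-5 + x}}{2}$)
$\frac{1}{P{\left(65 \right)}} = \frac{1}{\left(-1\right) 65 + \frac{3 \sqrt{-5 + 65}}{2}} = \frac{1}{-65 + \frac{3 \sqrt{60}}{2}} = \frac{1}{-65 + \frac{3 \cdot 2 \sqrt{15}}{2}} = \frac{1}{-65 + 3 \sqrt{15}}$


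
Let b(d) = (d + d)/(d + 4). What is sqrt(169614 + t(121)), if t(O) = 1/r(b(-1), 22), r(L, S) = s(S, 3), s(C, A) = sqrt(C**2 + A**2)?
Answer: sqrt(41224513086 + 493*sqrt(493))/493 ≈ 411.84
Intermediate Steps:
b(d) = 2*d/(4 + d) (b(d) = (2*d)/(4 + d) = 2*d/(4 + d))
s(C, A) = sqrt(A**2 + C**2)
r(L, S) = sqrt(9 + S**2) (r(L, S) = sqrt(3**2 + S**2) = sqrt(9 + S**2))
t(O) = sqrt(493)/493 (t(O) = 1/(sqrt(9 + 22**2)) = 1/(sqrt(9 + 484)) = 1/(sqrt(493)) = sqrt(493)/493)
sqrt(169614 + t(121)) = sqrt(169614 + sqrt(493)/493)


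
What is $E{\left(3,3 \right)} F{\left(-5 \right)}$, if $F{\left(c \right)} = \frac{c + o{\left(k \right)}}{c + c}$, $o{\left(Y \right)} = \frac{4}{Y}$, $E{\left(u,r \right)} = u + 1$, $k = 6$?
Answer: $\frac{26}{15} \approx 1.7333$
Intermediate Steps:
$E{\left(u,r \right)} = 1 + u$
$F{\left(c \right)} = \frac{\frac{2}{3} + c}{2 c}$ ($F{\left(c \right)} = \frac{c + \frac{4}{6}}{c + c} = \frac{c + 4 \cdot \frac{1}{6}}{2 c} = \left(c + \frac{2}{3}\right) \frac{1}{2 c} = \left(\frac{2}{3} + c\right) \frac{1}{2 c} = \frac{\frac{2}{3} + c}{2 c}$)
$E{\left(3,3 \right)} F{\left(-5 \right)} = \left(1 + 3\right) \frac{2 + 3 \left(-5\right)}{6 \left(-5\right)} = 4 \cdot \frac{1}{6} \left(- \frac{1}{5}\right) \left(2 - 15\right) = 4 \cdot \frac{1}{6} \left(- \frac{1}{5}\right) \left(-13\right) = 4 \cdot \frac{13}{30} = \frac{26}{15}$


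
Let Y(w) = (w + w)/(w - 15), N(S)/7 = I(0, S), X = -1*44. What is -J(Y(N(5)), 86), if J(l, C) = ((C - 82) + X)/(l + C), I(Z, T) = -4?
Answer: 860/1877 ≈ 0.45818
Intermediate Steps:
X = -44
N(S) = -28 (N(S) = 7*(-4) = -28)
Y(w) = 2*w/(-15 + w) (Y(w) = (2*w)/(-15 + w) = 2*w/(-15 + w))
J(l, C) = (-126 + C)/(C + l) (J(l, C) = ((C - 82) - 44)/(l + C) = ((-82 + C) - 44)/(C + l) = (-126 + C)/(C + l))
-J(Y(N(5)), 86) = -(-126 + 86)/(86 + 2*(-28)/(-15 - 28)) = -(-40)/(86 + 2*(-28)/(-43)) = -(-40)/(86 + 2*(-28)*(-1/43)) = -(-40)/(86 + 56/43) = -(-40)/3754/43 = -43*(-40)/3754 = -1*(-860/1877) = 860/1877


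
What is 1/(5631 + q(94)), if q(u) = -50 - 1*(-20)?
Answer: 1/5601 ≈ 0.00017854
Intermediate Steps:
q(u) = -30 (q(u) = -50 + 20 = -30)
1/(5631 + q(94)) = 1/(5631 - 30) = 1/5601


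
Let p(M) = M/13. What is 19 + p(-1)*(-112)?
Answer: 359/13 ≈ 27.615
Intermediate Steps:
p(M) = M/13 (p(M) = M*(1/13) = M/13)
19 + p(-1)*(-112) = 19 + ((1/13)*(-1))*(-112) = 19 - 1/13*(-112) = 19 + 112/13 = 359/13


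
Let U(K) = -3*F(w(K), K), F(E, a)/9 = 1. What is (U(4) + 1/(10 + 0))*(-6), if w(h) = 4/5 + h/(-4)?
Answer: 807/5 ≈ 161.40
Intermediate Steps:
w(h) = 4/5 - h/4 (w(h) = 4*(1/5) + h*(-1/4) = 4/5 - h/4)
F(E, a) = 9 (F(E, a) = 9*1 = 9)
U(K) = -27 (U(K) = -3*9 = -27)
(U(4) + 1/(10 + 0))*(-6) = (-27 + 1/(10 + 0))*(-6) = (-27 + 1/10)*(-6) = -269/10*(-6) = 807/5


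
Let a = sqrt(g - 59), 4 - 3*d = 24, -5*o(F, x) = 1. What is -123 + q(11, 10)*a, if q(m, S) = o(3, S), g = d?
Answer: -123 - I*sqrt(591)/15 ≈ -123.0 - 1.6207*I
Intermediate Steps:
o(F, x) = -1/5 (o(F, x) = -1/5*1 = -1/5)
d = -20/3 (d = 4/3 - 1/3*24 = 4/3 - 8 = -20/3 ≈ -6.6667)
g = -20/3 ≈ -6.6667
q(m, S) = -1/5
a = I*sqrt(591)/3 (a = sqrt(-20/3 - 59) = sqrt(-197/3) = I*sqrt(591)/3 ≈ 8.1035*I)
-123 + q(11, 10)*a = -123 - I*sqrt(591)/15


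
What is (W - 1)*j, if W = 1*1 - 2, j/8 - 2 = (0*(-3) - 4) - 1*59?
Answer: 976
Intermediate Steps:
j = -488 (j = 16 + 8*((0*(-3) - 4) - 1*59) = 16 + 8*((0 - 4) - 59) = 16 + 8*(-4 - 59) = 16 + 8*(-63) = 16 - 504 = -488)
W = -1 (W = 1 - 2 = -1)
(W - 1)*j = (-1 - 1)*(-488) = -2*(-488) = 976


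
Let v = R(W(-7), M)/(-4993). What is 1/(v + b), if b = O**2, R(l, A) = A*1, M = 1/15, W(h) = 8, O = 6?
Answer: 74895/2696219 ≈ 0.027778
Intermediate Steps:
M = 1/15 ≈ 0.066667
R(l, A) = A
b = 36 (b = 6**2 = 36)
v = -1/74895 (v = (1/15)/(-4993) = (1/15)*(-1/4993) = -1/74895 ≈ -1.3352e-5)
1/(v + b) = 1/(-1/74895 + 36) = 1/(2696219/74895) = 74895/2696219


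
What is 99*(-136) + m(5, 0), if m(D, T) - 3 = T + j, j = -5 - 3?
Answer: -13469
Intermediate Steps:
j = -8
m(D, T) = -5 + T (m(D, T) = 3 + (T - 8) = 3 + (-8 + T) = -5 + T)
99*(-136) + m(5, 0) = 99*(-136) + (-5 + 0) = -13464 - 5 = -13469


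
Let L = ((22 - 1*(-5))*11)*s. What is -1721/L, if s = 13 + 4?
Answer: -1721/5049 ≈ -0.34086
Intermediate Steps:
s = 17
L = 5049 (L = ((22 - 1*(-5))*11)*17 = ((22 + 5)*11)*17 = (27*11)*17 = 297*17 = 5049)
-1721/L = -1721/5049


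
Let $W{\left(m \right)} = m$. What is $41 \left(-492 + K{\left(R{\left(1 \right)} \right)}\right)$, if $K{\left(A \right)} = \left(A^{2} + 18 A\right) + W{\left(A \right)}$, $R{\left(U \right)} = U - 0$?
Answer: $-19352$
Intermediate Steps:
$R{\left(U \right)} = U$ ($R{\left(U \right)} = U + 0 = U$)
$K{\left(A \right)} = A^{2} + 19 A$ ($K{\left(A \right)} = \left(A^{2} + 18 A\right) + A = A^{2} + 19 A$)
$41 \left(-492 + K{\left(R{\left(1 \right)} \right)}\right) = 41 \left(-492 + 1 \left(19 + 1\right)\right) = 41 \left(-492 + 1 \cdot 20\right) = 41 \left(-492 + 20\right) = 41 \left(-472\right) = -19352$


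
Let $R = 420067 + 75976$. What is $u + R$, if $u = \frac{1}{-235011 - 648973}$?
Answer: $\frac{438494075311}{883984} \approx 4.9604 \cdot 10^{5}$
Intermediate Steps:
$u = - \frac{1}{883984}$ ($u = \frac{1}{-883984} = - \frac{1}{883984} \approx -1.1312 \cdot 10^{-6}$)
$R = 496043$
$u + R = - \frac{1}{883984} + 496043 = \frac{438494075311}{883984}$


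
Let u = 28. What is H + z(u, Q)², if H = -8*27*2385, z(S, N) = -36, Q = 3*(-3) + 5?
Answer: -513864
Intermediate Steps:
Q = -4 (Q = -9 + 5 = -4)
H = -515160 (H = -216*2385 = -515160)
H + z(u, Q)² = -515160 + (-36)² = -515160 + 1296 = -513864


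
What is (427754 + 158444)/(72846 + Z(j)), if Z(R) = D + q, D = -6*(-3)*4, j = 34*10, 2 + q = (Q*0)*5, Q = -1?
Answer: 293099/36458 ≈ 8.0394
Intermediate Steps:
q = -2 (q = -2 - 1*0*5 = -2 + 0*5 = -2 + 0 = -2)
j = 340
D = 72 (D = 18*4 = 72)
Z(R) = 70 (Z(R) = 72 - 2 = 70)
(427754 + 158444)/(72846 + Z(j)) = (427754 + 158444)/(72846 + 70) = 586198/72916 = 586198*(1/72916) = 293099/36458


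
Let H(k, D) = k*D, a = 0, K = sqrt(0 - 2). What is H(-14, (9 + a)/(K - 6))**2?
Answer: 15876/(6 - I*sqrt(2))**2 ≈ 373.81 + 186.58*I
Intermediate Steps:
K = I*sqrt(2) (K = sqrt(-2) = I*sqrt(2) ≈ 1.4142*I)
H(k, D) = D*k
H(-14, (9 + a)/(K - 6))**2 = (((9 + 0)/(I*sqrt(2) - 6))*(-14))**2 = ((9/(-6 + I*sqrt(2)))*(-14))**2 = (-126/(-6 + I*sqrt(2)))**2 = 15876/(-6 + I*sqrt(2))**2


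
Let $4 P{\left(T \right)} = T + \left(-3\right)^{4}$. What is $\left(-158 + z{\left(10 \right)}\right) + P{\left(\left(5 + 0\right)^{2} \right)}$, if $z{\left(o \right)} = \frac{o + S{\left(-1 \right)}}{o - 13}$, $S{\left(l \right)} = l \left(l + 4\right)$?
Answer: $- \frac{803}{6} \approx -133.83$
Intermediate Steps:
$S{\left(l \right)} = l \left(4 + l\right)$
$z{\left(o \right)} = \frac{-3 + o}{-13 + o}$ ($z{\left(o \right)} = \frac{o - \left(4 - 1\right)}{o - 13} = \frac{o - 3}{-13 + o} = \frac{-3 + o}{-13 + o}$)
$P{\left(T \right)} = \frac{81}{4} + \frac{T}{4}$ ($P{\left(T \right)} = \frac{T + \left(-3\right)^{4}}{4} = \frac{T + 81}{4} = \frac{81 + T}{4} = \frac{81}{4} + \frac{T}{4}$)
$\left(-158 + z{\left(10 \right)}\right) + P{\left(\left(5 + 0\right)^{2} \right)} = \left(-158 + \frac{-3 + 10}{-13 + 10}\right) + \left(\frac{81}{4} + \frac{\left(5 + 0\right)^{2}}{4}\right) = \left(-158 + \frac{1}{-3} \cdot 7\right) + \left(\frac{81}{4} + \frac{5^{2}}{4}\right) = \left(-158 - \frac{7}{3}\right) + \left(\frac{81}{4} + \frac{1}{4} \cdot 25\right) = \left(-158 - \frac{7}{3}\right) + \left(\frac{81}{4} + \frac{25}{4}\right) = - \frac{481}{3} + \frac{53}{2} = - \frac{803}{6}$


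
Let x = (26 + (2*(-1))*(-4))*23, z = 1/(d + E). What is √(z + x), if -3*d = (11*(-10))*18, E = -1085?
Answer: √5649933/85 ≈ 27.964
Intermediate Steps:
d = 660 (d = -11*(-10)*18/3 = -(-110)*18/3 = -⅓*(-1980) = 660)
z = -1/425 (z = 1/(660 - 1085) = 1/(-425) = -1/425 ≈ -0.0023529)
x = 782 (x = (26 - 2*(-4))*23 = (26 + 8)*23 = 34*23 = 782)
√(z + x) = √(-1/425 + 782) = √(332349/425) = √5649933/85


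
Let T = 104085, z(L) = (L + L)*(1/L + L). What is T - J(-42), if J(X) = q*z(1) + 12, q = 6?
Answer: 104049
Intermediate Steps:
z(L) = 2*L*(L + 1/L) (z(L) = (2*L)*(L + 1/L) = 2*L*(L + 1/L))
J(X) = 36 (J(X) = 6*(2 + 2*1²) + 12 = 6*(2 + 2*1) + 12 = 6*(2 + 2) + 12 = 6*4 + 12 = 24 + 12 = 36)
T - J(-42) = 104085 - 1*36 = 104085 - 36 = 104049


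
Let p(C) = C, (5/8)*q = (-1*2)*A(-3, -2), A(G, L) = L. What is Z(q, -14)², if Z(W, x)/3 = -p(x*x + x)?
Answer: 298116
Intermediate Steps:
q = 32/5 (q = 8*(-1*2*(-2))/5 = 8*(-2*(-2))/5 = (8/5)*4 = 32/5 ≈ 6.4000)
Z(W, x) = -3*x - 3*x² (Z(W, x) = 3*(-(x*x + x)) = 3*(-(x² + x)) = 3*(-(x + x²)) = 3*(-x - x²) = -3*x - 3*x²)
Z(q, -14)² = (-3*(-14)*(1 - 14))² = (-3*(-14)*(-13))² = (-546)² = 298116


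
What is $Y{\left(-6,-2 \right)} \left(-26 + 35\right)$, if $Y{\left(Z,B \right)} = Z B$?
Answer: $108$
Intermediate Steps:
$Y{\left(Z,B \right)} = B Z$
$Y{\left(-6,-2 \right)} \left(-26 + 35\right) = \left(-2\right) \left(-6\right) \left(-26 + 35\right) = 12 \cdot 9 = 108$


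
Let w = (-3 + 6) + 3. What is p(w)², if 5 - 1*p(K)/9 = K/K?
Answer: 1296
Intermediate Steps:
w = 6 (w = 3 + 3 = 6)
p(K) = 36 (p(K) = 45 - 9*K/K = 45 - 9*1 = 45 - 9 = 36)
p(w)² = 36² = 1296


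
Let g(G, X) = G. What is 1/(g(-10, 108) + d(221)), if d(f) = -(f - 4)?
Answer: -1/227 ≈ -0.0044053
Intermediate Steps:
d(f) = 4 - f (d(f) = -(-4 + f) = 4 - f)
1/(g(-10, 108) + d(221)) = 1/(-10 + (4 - 1*221)) = 1/(-10 + (4 - 221)) = 1/(-10 - 217) = 1/(-227) = -1/227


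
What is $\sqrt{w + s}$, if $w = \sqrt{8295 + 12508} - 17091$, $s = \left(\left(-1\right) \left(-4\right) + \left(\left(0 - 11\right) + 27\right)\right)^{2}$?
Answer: $\sqrt{-16691 + \sqrt{20803}} \approx 128.63 i$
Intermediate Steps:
$s = 400$ ($s = \left(4 + \left(-11 + 27\right)\right)^{2} = \left(4 + 16\right)^{2} = 20^{2} = 400$)
$w = -17091 + \sqrt{20803}$ ($w = \sqrt{20803} - 17091 = -17091 + \sqrt{20803} \approx -16947.0$)
$\sqrt{w + s} = \sqrt{\left(-17091 + \sqrt{20803}\right) + 400} = \sqrt{-16691 + \sqrt{20803}}$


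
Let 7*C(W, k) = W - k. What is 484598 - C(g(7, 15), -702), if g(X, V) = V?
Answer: 3391469/7 ≈ 4.8450e+5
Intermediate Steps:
C(W, k) = -k/7 + W/7 (C(W, k) = (W - k)/7 = -k/7 + W/7)
484598 - C(g(7, 15), -702) = 484598 - (-⅐*(-702) + (⅐)*15) = 484598 - (702/7 + 15/7) = 484598 - 1*717/7 = 484598 - 717/7 = 3391469/7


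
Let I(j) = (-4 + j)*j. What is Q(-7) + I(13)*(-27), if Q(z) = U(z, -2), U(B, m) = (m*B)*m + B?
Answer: -3194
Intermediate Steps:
U(B, m) = B + B*m**2 (U(B, m) = (B*m)*m + B = B*m**2 + B = B + B*m**2)
Q(z) = 5*z (Q(z) = z*(1 + (-2)**2) = z*(1 + 4) = z*5 = 5*z)
I(j) = j*(-4 + j)
Q(-7) + I(13)*(-27) = 5*(-7) + (13*(-4 + 13))*(-27) = -35 + (13*9)*(-27) = -35 + 117*(-27) = -35 - 3159 = -3194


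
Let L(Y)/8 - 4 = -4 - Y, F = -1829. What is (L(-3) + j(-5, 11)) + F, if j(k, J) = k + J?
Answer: -1799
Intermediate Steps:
j(k, J) = J + k
L(Y) = -8*Y (L(Y) = 32 + 8*(-4 - Y) = 32 + (-32 - 8*Y) = -8*Y)
(L(-3) + j(-5, 11)) + F = (-8*(-3) + (11 - 5)) - 1829 = (24 + 6) - 1829 = 30 - 1829 = -1799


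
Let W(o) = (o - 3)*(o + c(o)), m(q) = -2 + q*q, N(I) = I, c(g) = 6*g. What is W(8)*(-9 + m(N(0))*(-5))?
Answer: 280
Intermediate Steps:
m(q) = -2 + q**2
W(o) = 7*o*(-3 + o) (W(o) = (o - 3)*(o + 6*o) = (-3 + o)*(7*o) = 7*o*(-3 + o))
W(8)*(-9 + m(N(0))*(-5)) = (7*8*(-3 + 8))*(-9 + (-2 + 0**2)*(-5)) = (7*8*5)*(-9 + (-2 + 0)*(-5)) = 280*(-9 - 2*(-5)) = 280*(-9 + 10) = 280*1 = 280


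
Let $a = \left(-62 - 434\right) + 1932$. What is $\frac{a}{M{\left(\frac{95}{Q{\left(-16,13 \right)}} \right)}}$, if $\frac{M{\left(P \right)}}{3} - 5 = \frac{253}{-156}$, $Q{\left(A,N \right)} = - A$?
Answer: $\frac{74672}{527} \approx 141.69$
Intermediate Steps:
$a = 1436$ ($a = -496 + 1932 = 1436$)
$M{\left(P \right)} = \frac{527}{52}$ ($M{\left(P \right)} = 15 + 3 \frac{253}{-156} = 15 + 3 \cdot 253 \left(- \frac{1}{156}\right) = 15 + 3 \left(- \frac{253}{156}\right) = 15 - \frac{253}{52} = \frac{527}{52}$)
$\frac{a}{M{\left(\frac{95}{Q{\left(-16,13 \right)}} \right)}} = \frac{1436}{\frac{527}{52}} = 1436 \cdot \frac{52}{527} = \frac{74672}{527}$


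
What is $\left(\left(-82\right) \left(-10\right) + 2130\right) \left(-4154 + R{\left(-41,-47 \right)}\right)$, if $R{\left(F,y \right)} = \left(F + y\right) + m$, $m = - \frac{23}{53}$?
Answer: $- \frac{663304550}{53} \approx -1.2515 \cdot 10^{7}$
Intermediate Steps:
$m = - \frac{23}{53}$ ($m = \left(-23\right) \frac{1}{53} = - \frac{23}{53} \approx -0.43396$)
$R{\left(F,y \right)} = - \frac{23}{53} + F + y$ ($R{\left(F,y \right)} = \left(F + y\right) - \frac{23}{53} = - \frac{23}{53} + F + y$)
$\left(\left(-82\right) \left(-10\right) + 2130\right) \left(-4154 + R{\left(-41,-47 \right)}\right) = \left(\left(-82\right) \left(-10\right) + 2130\right) \left(-4154 - \frac{4687}{53}\right) = \left(820 + 2130\right) \left(-4154 - \frac{4687}{53}\right) = 2950 \left(- \frac{224849}{53}\right) = - \frac{663304550}{53}$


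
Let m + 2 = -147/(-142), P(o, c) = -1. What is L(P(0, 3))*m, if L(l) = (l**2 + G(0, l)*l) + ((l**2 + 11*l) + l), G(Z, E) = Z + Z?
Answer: 685/71 ≈ 9.6479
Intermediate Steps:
G(Z, E) = 2*Z
m = -137/142 (m = -2 - 147/(-142) = -2 - 147*(-1/142) = -2 + 147/142 = -137/142 ≈ -0.96479)
L(l) = 2*l**2 + 12*l (L(l) = (l**2 + (2*0)*l) + ((l**2 + 11*l) + l) = (l**2 + 0*l) + (l**2 + 12*l) = (l**2 + 0) + (l**2 + 12*l) = l**2 + (l**2 + 12*l) = 2*l**2 + 12*l)
L(P(0, 3))*m = (2*(-1)*(6 - 1))*(-137/142) = (2*(-1)*5)*(-137/142) = -10*(-137/142) = 685/71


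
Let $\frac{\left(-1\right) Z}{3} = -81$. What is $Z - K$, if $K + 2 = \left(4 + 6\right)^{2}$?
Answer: $145$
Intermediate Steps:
$Z = 243$ ($Z = \left(-3\right) \left(-81\right) = 243$)
$K = 98$ ($K = -2 + \left(4 + 6\right)^{2} = -2 + 10^{2} = -2 + 100 = 98$)
$Z - K = 243 - 98 = 145$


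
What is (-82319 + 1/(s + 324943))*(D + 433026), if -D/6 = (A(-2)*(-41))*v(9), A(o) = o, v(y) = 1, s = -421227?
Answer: -1714132803645399/48142 ≈ -3.5606e+10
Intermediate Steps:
D = -492 (D = -6*(-2*(-41)) = -492 ≈ -492.00)
(-82319 + 1/(s + 324943))*(D + 433026) = (-82319 + 1/(-421227 + 324943))*(-492 + 433026) = (-82319 + 1/(-96284))*432534 = (-82319 - 1/96284)*432534 = -7926002597/96284*432534 = -1714132803645399/48142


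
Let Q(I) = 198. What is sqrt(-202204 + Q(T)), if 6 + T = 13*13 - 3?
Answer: I*sqrt(202006) ≈ 449.45*I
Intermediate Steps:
T = 160 (T = -6 + (13*13 - 3) = -6 + (169 - 3) = -6 + 166 = 160)
sqrt(-202204 + Q(T)) = sqrt(-202204 + 198) = sqrt(-202006) = I*sqrt(202006)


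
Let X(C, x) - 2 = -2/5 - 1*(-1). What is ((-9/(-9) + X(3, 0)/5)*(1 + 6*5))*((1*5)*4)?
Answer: 4712/5 ≈ 942.40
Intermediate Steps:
X(C, x) = 13/5 (X(C, x) = 2 + (-2/5 - 1*(-1)) = 2 + (-2*1/5 + 1) = 2 + (-2/5 + 1) = 2 + 3/5 = 13/5)
((-9/(-9) + X(3, 0)/5)*(1 + 6*5))*((1*5)*4) = ((-9/(-9) + (13/5)/5)*(1 + 6*5))*((1*5)*4) = ((-9*(-1/9) + (13/5)*(1/5))*(1 + 30))*(5*4) = ((1 + 13/25)*31)*20 = ((38/25)*31)*20 = (1178/25)*20 = 4712/5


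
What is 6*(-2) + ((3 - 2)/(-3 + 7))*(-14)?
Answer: -31/2 ≈ -15.500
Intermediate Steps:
6*(-2) + ((3 - 2)/(-3 + 7))*(-14) = -12 + (1/4)*(-14) = -12 + (1*(¼))*(-14) = -12 + (¼)*(-14) = -12 - 7/2 = -31/2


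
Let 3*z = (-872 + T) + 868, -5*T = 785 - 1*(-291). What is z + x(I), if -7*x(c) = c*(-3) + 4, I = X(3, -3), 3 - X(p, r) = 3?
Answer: -7732/105 ≈ -73.638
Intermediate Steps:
X(p, r) = 0 (X(p, r) = 3 - 1*3 = 3 - 3 = 0)
I = 0
T = -1076/5 (T = -(785 - 1*(-291))/5 = -(785 + 291)/5 = -⅕*1076 = -1076/5 ≈ -215.20)
x(c) = -4/7 + 3*c/7 (x(c) = -(c*(-3) + 4)/7 = -(-3*c + 4)/7 = -(4 - 3*c)/7 = -4/7 + 3*c/7)
z = -1096/15 (z = ((-872 - 1076/5) + 868)/3 = (-5436/5 + 868)/3 = (⅓)*(-1096/5) = -1096/15 ≈ -73.067)
z + x(I) = -1096/15 + (-4/7 + (3/7)*0) = -1096/15 + (-4/7 + 0) = -1096/15 - 4/7 = -7732/105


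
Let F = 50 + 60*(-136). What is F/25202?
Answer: -4055/12601 ≈ -0.32180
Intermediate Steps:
F = -8110 (F = 50 - 8160 = -8110)
F/25202 = -8110/25202 = -8110*1/25202 = -4055/12601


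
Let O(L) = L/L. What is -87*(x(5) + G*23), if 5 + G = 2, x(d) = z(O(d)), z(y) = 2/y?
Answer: 5829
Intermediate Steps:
O(L) = 1
x(d) = 2 (x(d) = 2/1 = 2*1 = 2)
G = -3 (G = -5 + 2 = -3)
-87*(x(5) + G*23) = -87*(2 - 3*23) = -87*(2 - 69) = -87*(-67) = 5829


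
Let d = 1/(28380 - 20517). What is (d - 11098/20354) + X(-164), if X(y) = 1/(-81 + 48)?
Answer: -168837209/293413087 ≈ -0.57543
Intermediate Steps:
d = 1/7863 ≈ 0.00012718
X(y) = -1/33 (X(y) = 1/(-33) = -1/33)
(d - 11098/20354) + X(-164) = (1/7863 - 11098/20354) - 1/33 = (1/7863 - 11098*1/20354) - 1/33 = (1/7863 - 5549/10177) - 1/33 = -43621610/80021751 - 1/33 = -168837209/293413087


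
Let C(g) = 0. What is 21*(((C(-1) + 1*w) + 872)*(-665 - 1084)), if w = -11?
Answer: -31623669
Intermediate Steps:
21*(((C(-1) + 1*w) + 872)*(-665 - 1084)) = 21*(((0 + 1*(-11)) + 872)*(-665 - 1084)) = 21*(((0 - 11) + 872)*(-1749)) = 21*((-11 + 872)*(-1749)) = 21*(861*(-1749)) = 21*(-1505889) = -31623669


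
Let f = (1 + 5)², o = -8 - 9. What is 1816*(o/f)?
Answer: -7718/9 ≈ -857.56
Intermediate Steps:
o = -17
f = 36 (f = 6² = 36)
1816*(o/f) = 1816*(-17/36) = -7718/9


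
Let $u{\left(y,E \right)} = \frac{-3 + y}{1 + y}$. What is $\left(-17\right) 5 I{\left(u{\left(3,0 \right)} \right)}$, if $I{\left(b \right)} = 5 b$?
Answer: $0$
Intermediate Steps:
$u{\left(y,E \right)} = \frac{-3 + y}{1 + y}$
$\left(-17\right) 5 I{\left(u{\left(3,0 \right)} \right)} = \left(-17\right) 5 \cdot 5 \frac{-3 + 3}{1 + 3} = - 85 \cdot 5 \cdot \frac{1}{4} \cdot 0 = - 85 \cdot 5 \cdot 0 = \left(-85\right) 0 = 0$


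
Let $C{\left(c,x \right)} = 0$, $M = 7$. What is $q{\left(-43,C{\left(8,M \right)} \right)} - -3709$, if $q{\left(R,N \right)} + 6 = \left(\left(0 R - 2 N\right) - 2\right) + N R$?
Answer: $3701$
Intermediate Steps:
$q{\left(R,N \right)} = -8 - 2 N + N R$ ($q{\left(R,N \right)} = -6 + \left(\left(\left(0 R - 2 N\right) - 2\right) + N R\right) = -6 + \left(\left(\left(0 - 2 N\right) - 2\right) + N R\right) = -6 - \left(2 + 2 N - N R\right) = -8 - 2 N + N R$)
$q{\left(-43,C{\left(8,M \right)} \right)} - -3709 = \left(-8 - 0 + 0 \left(-43\right)\right) - -3709 = \left(-8 + 0 + 0\right) + 3709 = -8 + 3709 = 3701$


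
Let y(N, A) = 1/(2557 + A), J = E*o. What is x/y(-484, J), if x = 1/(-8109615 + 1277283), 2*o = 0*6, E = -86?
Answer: -2557/6832332 ≈ -0.00037425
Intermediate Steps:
o = 0 (o = (0*6)/2 = (1/2)*0 = 0)
x = -1/6832332 (x = 1/(-6832332) = -1/6832332 ≈ -1.4636e-7)
J = 0 (J = -86*0 = 0)
x/y(-484, J) = -1/(6832332*(1/(2557 + 0))) = -1/(6832332*(1/2557)) = -1/(6832332*1/2557) = -1/6832332*2557 = -2557/6832332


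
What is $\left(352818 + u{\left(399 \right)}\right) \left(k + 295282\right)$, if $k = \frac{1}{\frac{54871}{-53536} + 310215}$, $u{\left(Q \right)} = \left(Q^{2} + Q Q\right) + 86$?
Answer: $\frac{3292037552991702007764}{16607615369} \approx 1.9822 \cdot 10^{11}$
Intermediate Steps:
$u{\left(Q \right)} = 86 + 2 Q^{2}$ ($u{\left(Q \right)} = \left(Q^{2} + Q^{2}\right) + 86 = 2 Q^{2} + 86 = 86 + 2 Q^{2}$)
$k = \frac{53536}{16607615369}$ ($k = \frac{1}{54871 \left(- \frac{1}{53536}\right) + 310215} = \frac{1}{- \frac{54871}{53536} + 310215} = \frac{1}{\frac{16607615369}{53536}} = \frac{53536}{16607615369} \approx 3.2236 \cdot 10^{-6}$)
$\left(352818 + u{\left(399 \right)}\right) \left(k + 295282\right) = \left(352818 + \left(86 + 2 \cdot 399^{2}\right)\right) \left(\frac{53536}{16607615369} + 295282\right) = \left(352818 + \left(86 + 2 \cdot 159201\right)\right) \frac{4903929881442594}{16607615369} = \left(352818 + \left(86 + 318402\right)\right) \frac{4903929881442594}{16607615369} = \left(352818 + 318488\right) \frac{4903929881442594}{16607615369} = 671306 \cdot \frac{4903929881442594}{16607615369} = \frac{3292037552991702007764}{16607615369}$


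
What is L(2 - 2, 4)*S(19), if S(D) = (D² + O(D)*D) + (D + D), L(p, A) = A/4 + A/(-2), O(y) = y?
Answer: -760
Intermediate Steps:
L(p, A) = -A/4 (L(p, A) = A*(¼) + A*(-½) = A/4 - A/2 = -A/4)
S(D) = 2*D + 2*D² (S(D) = (D² + D*D) + (D + D) = (D² + D²) + 2*D = 2*D² + 2*D = 2*D + 2*D²)
L(2 - 2, 4)*S(19) = (-¼*4)*(2*19*(1 + 19)) = -2*19*20 = -1*760 = -760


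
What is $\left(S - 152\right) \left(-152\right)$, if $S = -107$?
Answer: $39368$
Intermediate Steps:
$\left(S - 152\right) \left(-152\right) = \left(-107 - 152\right) \left(-152\right) = \left(-259\right) \left(-152\right) = 39368$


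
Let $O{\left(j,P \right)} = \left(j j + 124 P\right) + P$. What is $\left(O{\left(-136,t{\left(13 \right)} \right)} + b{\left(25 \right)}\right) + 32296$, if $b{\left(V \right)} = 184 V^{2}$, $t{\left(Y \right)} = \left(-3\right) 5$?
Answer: $163917$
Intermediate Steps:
$t{\left(Y \right)} = -15$
$O{\left(j,P \right)} = j^{2} + 125 P$ ($O{\left(j,P \right)} = \left(j^{2} + 124 P\right) + P = j^{2} + 125 P$)
$\left(O{\left(-136,t{\left(13 \right)} \right)} + b{\left(25 \right)}\right) + 32296 = \left(\left(\left(-136\right)^{2} + 125 \left(-15\right)\right) + 184 \cdot 25^{2}\right) + 32296 = \left(\left(18496 - 1875\right) + 184 \cdot 625\right) + 32296 = \left(16621 + 115000\right) + 32296 = 131621 + 32296 = 163917$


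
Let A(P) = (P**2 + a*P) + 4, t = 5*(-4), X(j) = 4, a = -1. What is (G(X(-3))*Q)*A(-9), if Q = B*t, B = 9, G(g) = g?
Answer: -67680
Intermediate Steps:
t = -20
A(P) = 4 + P**2 - P (A(P) = (P**2 - P) + 4 = 4 + P**2 - P)
Q = -180 (Q = 9*(-20) = -180)
(G(X(-3))*Q)*A(-9) = (4*(-180))*(4 + (-9)**2 - 1*(-9)) = -720*(4 + 81 + 9) = -720*94 = -67680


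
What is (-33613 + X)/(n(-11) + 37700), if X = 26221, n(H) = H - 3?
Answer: -112/571 ≈ -0.19615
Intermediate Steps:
n(H) = -3 + H
(-33613 + X)/(n(-11) + 37700) = (-33613 + 26221)/((-3 - 11) + 37700) = -7392/(-14 + 37700) = -7392/37686 = -7392*1/37686 = -112/571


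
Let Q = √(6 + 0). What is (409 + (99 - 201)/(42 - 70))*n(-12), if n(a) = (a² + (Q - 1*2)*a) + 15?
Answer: 1057191/14 - 34662*√6/7 ≈ 63385.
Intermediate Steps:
Q = √6 ≈ 2.4495
n(a) = 15 + a² + a*(-2 + √6) (n(a) = (a² + (√6 - 1*2)*a) + 15 = (a² + (√6 - 2)*a) + 15 = (a² + (-2 + √6)*a) + 15 = (a² + a*(-2 + √6)) + 15 = 15 + a² + a*(-2 + √6))
(409 + (99 - 201)/(42 - 70))*n(-12) = (409 + (99 - 201)/(42 - 70))*(15 + (-12)² - 2*(-12) - 12*√6) = (409 - 102/(-28))*(15 + 144 + 24 - 12*√6) = (409 - 102*(-1/28))*(183 - 12*√6) = (409 + 51/14)*(183 - 12*√6) = 5777*(183 - 12*√6)/14 = 1057191/14 - 34662*√6/7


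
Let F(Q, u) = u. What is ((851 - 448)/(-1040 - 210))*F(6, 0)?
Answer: 0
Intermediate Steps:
((851 - 448)/(-1040 - 210))*F(6, 0) = ((851 - 448)/(-1040 - 210))*0 = (403/(-1250))*0 = (403*(-1/1250))*0 = -403/1250*0 = 0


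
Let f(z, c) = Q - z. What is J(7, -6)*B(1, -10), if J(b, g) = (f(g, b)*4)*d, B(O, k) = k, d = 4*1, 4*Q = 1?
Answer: -1000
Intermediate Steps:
Q = 1/4 (Q = (1/4)*1 = 1/4 ≈ 0.25000)
f(z, c) = 1/4 - z
d = 4
J(b, g) = 4 - 16*g (J(b, g) = ((1/4 - g)*4)*4 = (1 - 4*g)*4 = 4 - 16*g)
J(7, -6)*B(1, -10) = (4 - 16*(-6))*(-10) = (4 + 96)*(-10) = 100*(-10) = -1000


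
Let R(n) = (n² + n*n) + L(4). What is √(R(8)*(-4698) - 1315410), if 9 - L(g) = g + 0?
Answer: 2*I*√485061 ≈ 1392.9*I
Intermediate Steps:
L(g) = 9 - g (L(g) = 9 - (g + 0) = 9 - g)
R(n) = 5 + 2*n² (R(n) = (n² + n*n) + (9 - 1*4) = (n² + n²) + (9 - 4) = 2*n² + 5 = 5 + 2*n²)
√(R(8)*(-4698) - 1315410) = √((5 + 2*8²)*(-4698) - 1315410) = √((5 + 2*64)*(-4698) - 1315410) = √((5 + 128)*(-4698) - 1315410) = √(133*(-4698) - 1315410) = √(-624834 - 1315410) = √(-1940244) = 2*I*√485061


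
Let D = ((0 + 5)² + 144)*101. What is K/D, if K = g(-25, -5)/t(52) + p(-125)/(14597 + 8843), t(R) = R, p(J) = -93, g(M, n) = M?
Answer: -147709/5201265680 ≈ -2.8399e-5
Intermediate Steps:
K = -147709/304720 (K = -25/52 - 93/(14597 + 8843) = -25*1/52 - 93/23440 = -25/52 - 93*1/23440 = -25/52 - 93/23440 = -147709/304720 ≈ -0.48474)
D = 17069 (D = (5² + 144)*101 = (25 + 144)*101 = 169*101 = 17069)
K/D = -147709/304720/17069 = -147709/304720*1/17069 = -147709/5201265680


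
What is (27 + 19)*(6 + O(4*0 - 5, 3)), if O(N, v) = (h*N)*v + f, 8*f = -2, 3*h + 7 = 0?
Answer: 3749/2 ≈ 1874.5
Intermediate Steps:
h = -7/3 (h = -7/3 + (⅓)*0 = -7/3 + 0 = -7/3 ≈ -2.3333)
f = -¼ (f = (⅛)*(-2) = -¼ ≈ -0.25000)
O(N, v) = -¼ - 7*N*v/3 (O(N, v) = (-7*N/3)*v - ¼ = -7*N*v/3 - ¼ = -¼ - 7*N*v/3)
(27 + 19)*(6 + O(4*0 - 5, 3)) = (27 + 19)*(6 + (-¼ - 7/3*(4*0 - 5)*3)) = 46*(6 + (-¼ - 7/3*(0 - 5)*3)) = 46*(6 + (-¼ - 7/3*(-5)*3)) = 46*(6 + (-¼ + 35)) = 46*(6 + 139/4) = 46*(163/4) = 3749/2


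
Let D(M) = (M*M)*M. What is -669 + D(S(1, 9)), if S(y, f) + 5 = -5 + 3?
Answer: -1012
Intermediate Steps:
S(y, f) = -7 (S(y, f) = -5 + (-5 + 3) = -5 - 2 = -7)
D(M) = M**3 (D(M) = M**2*M = M**3)
-669 + D(S(1, 9)) = -669 + (-7)**3 = -669 - 343 = -1012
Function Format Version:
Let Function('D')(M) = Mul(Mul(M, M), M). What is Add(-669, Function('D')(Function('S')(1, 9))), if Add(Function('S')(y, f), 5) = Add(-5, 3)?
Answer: -1012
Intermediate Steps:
Function('S')(y, f) = -7 (Function('S')(y, f) = Add(-5, Add(-5, 3)) = Add(-5, -2) = -7)
Function('D')(M) = Pow(M, 3) (Function('D')(M) = Mul(Pow(M, 2), M) = Pow(M, 3))
Add(-669, Function('D')(Function('S')(1, 9))) = Add(-669, Pow(-7, 3)) = Add(-669, -343) = -1012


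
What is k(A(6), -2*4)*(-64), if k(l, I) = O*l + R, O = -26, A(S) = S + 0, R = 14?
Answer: 9088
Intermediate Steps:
A(S) = S
k(l, I) = 14 - 26*l (k(l, I) = -26*l + 14 = 14 - 26*l)
k(A(6), -2*4)*(-64) = (14 - 26*6)*(-64) = (14 - 156)*(-64) = -142*(-64) = 9088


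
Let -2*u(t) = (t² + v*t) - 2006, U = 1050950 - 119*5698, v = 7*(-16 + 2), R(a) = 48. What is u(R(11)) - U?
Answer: -370685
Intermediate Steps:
v = -98 (v = 7*(-14) = -98)
U = 372888 (U = 1050950 - 1*678062 = 1050950 - 678062 = 372888)
u(t) = 1003 + 49*t - t²/2 (u(t) = -((t² - 98*t) - 2006)/2 = -(-2006 + t² - 98*t)/2 = 1003 + 49*t - t²/2)
u(R(11)) - U = (1003 + 49*48 - ½*48²) - 1*372888 = (1003 + 2352 - ½*2304) - 372888 = (1003 + 2352 - 1152) - 372888 = 2203 - 372888 = -370685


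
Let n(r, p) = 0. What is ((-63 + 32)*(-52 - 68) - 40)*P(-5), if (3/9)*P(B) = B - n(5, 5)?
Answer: -55200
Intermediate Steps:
P(B) = 3*B (P(B) = 3*(B - 1*0) = 3*(B + 0) = 3*B)
((-63 + 32)*(-52 - 68) - 40)*P(-5) = ((-63 + 32)*(-52 - 68) - 40)*(3*(-5)) = (-31*(-120) - 40)*(-15) = (3720 - 40)*(-15) = 3680*(-15) = -55200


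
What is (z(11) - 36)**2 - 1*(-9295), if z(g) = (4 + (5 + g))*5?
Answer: 13391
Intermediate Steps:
z(g) = 45 + 5*g (z(g) = (9 + g)*5 = 45 + 5*g)
(z(11) - 36)**2 - 1*(-9295) = ((45 + 5*11) - 36)**2 - 1*(-9295) = ((45 + 55) - 36)**2 + 9295 = (100 - 36)**2 + 9295 = 64**2 + 9295 = 4096 + 9295 = 13391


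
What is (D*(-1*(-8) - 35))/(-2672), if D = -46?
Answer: -621/1336 ≈ -0.46482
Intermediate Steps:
(D*(-1*(-8) - 35))/(-2672) = -46*(-1*(-8) - 35)/(-2672) = -46*(8 - 35)*(-1/2672) = -46*(-27)*(-1/2672) = 1242*(-1/2672) = -621/1336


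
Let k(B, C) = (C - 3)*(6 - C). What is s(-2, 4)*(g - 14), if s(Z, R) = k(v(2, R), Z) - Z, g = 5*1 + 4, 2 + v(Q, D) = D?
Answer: 190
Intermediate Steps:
v(Q, D) = -2 + D
k(B, C) = (-3 + C)*(6 - C)
g = 9 (g = 5 + 4 = 9)
s(Z, R) = -18 - Z² + 8*Z (s(Z, R) = (-18 - Z² + 9*Z) - Z = -18 - Z² + 8*Z)
s(-2, 4)*(g - 14) = (-18 - 1*(-2)² + 8*(-2))*(9 - 14) = (-18 - 1*4 - 16)*(-5) = (-18 - 4 - 16)*(-5) = -38*(-5) = 190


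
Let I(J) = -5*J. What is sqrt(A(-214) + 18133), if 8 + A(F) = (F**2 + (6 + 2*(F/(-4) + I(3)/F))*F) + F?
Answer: sqrt(39495) ≈ 198.73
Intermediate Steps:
A(F) = -8 + F + F**2 + F*(6 - 30/F - F/2) (A(F) = -8 + ((F**2 + (6 + 2*(F/(-4) + (-5*3)/F))*F) + F) = -8 + ((F**2 + (6 + 2*(F*(-1/4) - 15/F))*F) + F) = -8 + ((F**2 + (6 + 2*(-F/4 - 15/F))*F) + F) = -8 + ((F**2 + (6 + 2*(-15/F - F/4))*F) + F) = -8 + ((F**2 + (6 + (-30/F - F/2))*F) + F) = -8 + ((F**2 + (6 - 30/F - F/2)*F) + F) = -8 + ((F**2 + F*(6 - 30/F - F/2)) + F) = -8 + (F + F**2 + F*(6 - 30/F - F/2)) = -8 + F + F**2 + F*(6 - 30/F - F/2))
sqrt(A(-214) + 18133) = sqrt((-38 + (1/2)*(-214)**2 + 7*(-214)) + 18133) = sqrt((-38 + (1/2)*45796 - 1498) + 18133) = sqrt((-38 + 22898 - 1498) + 18133) = sqrt(21362 + 18133) = sqrt(39495)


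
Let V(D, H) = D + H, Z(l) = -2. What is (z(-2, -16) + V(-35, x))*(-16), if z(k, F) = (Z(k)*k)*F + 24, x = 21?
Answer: 864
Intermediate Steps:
z(k, F) = 24 - 2*F*k (z(k, F) = (-2*k)*F + 24 = -2*F*k + 24 = 24 - 2*F*k)
(z(-2, -16) + V(-35, x))*(-16) = ((24 - 2*(-16)*(-2)) + (-35 + 21))*(-16) = ((24 - 64) - 14)*(-16) = (-40 - 14)*(-16) = -54*(-16) = 864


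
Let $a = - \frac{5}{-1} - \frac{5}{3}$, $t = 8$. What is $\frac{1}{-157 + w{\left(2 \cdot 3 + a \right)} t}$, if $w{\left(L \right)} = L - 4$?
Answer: $- \frac{3}{343} \approx -0.0087464$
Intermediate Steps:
$a = \frac{10}{3}$ ($a = \left(-5\right) \left(-1\right) - \frac{5}{3} = 5 - \frac{5}{3} = \frac{10}{3} \approx 3.3333$)
$w{\left(L \right)} = -4 + L$ ($w{\left(L \right)} = L - 4 = -4 + L$)
$\frac{1}{-157 + w{\left(2 \cdot 3 + a \right)} t} = \frac{1}{-157 + \left(-4 + \left(2 \cdot 3 + \frac{10}{3}\right)\right) 8} = \frac{1}{-157 + \left(-4 + \left(6 + \frac{10}{3}\right)\right) 8} = \frac{1}{-157 + \left(-4 + \frac{28}{3}\right) 8} = \frac{1}{-157 + \frac{16}{3} \cdot 8} = \frac{1}{-157 + \frac{128}{3}} = \frac{1}{- \frac{343}{3}} = - \frac{3}{343}$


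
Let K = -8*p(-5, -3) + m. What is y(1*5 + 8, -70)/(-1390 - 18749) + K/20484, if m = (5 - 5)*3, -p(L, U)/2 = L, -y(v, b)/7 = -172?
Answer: -312784/4911039 ≈ -0.063690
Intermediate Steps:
y(v, b) = 1204 (y(v, b) = -7*(-172) = 1204)
p(L, U) = -2*L
m = 0 (m = 0*3 = 0)
K = -80 (K = -(-16)*(-5) + 0 = -8*10 + 0 = -80 + 0 = -80)
y(1*5 + 8, -70)/(-1390 - 18749) + K/20484 = 1204/(-1390 - 18749) - 80/20484 = 1204/(-20139) - 80*1/20484 = 1204*(-1/20139) - 20/5121 = -172/2877 - 20/5121 = -312784/4911039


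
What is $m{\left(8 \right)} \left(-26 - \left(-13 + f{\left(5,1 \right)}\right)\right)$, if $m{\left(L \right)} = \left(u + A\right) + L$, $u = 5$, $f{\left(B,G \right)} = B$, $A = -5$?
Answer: $-144$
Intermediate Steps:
$m{\left(L \right)} = L$ ($m{\left(L \right)} = \left(5 - 5\right) + L = 0 + L = L$)
$m{\left(8 \right)} \left(-26 - \left(-13 + f{\left(5,1 \right)}\right)\right) = 8 \left(-26 + \left(13 - 5\right)\right) = 8 \left(-26 + 8\right) = 8 \left(-18\right) = -144$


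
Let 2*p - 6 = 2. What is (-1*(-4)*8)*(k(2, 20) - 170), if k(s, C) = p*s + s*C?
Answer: -3904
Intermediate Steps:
p = 4 (p = 3 + (½)*2 = 3 + 1 = 4)
k(s, C) = 4*s + C*s (k(s, C) = 4*s + s*C = 4*s + C*s)
(-1*(-4)*8)*(k(2, 20) - 170) = (-1*(-4)*8)*(2*(4 + 20) - 170) = (4*8)*(2*24 - 170) = 32*(48 - 170) = 32*(-122) = -3904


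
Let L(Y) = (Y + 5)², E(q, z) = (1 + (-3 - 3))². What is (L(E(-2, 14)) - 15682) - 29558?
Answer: -44340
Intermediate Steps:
E(q, z) = 25 (E(q, z) = (1 - 6)² = (-5)² = 25)
L(Y) = (5 + Y)²
(L(E(-2, 14)) - 15682) - 29558 = ((5 + 25)² - 15682) - 29558 = (30² - 15682) - 29558 = (900 - 15682) - 29558 = -14782 - 29558 = -44340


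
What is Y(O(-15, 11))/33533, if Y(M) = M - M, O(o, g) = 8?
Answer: 0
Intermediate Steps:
Y(M) = 0
Y(O(-15, 11))/33533 = 0/33533 = 0*(1/33533) = 0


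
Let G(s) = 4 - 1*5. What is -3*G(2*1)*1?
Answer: 3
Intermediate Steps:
G(s) = -1 (G(s) = 4 - 5 = -1)
-3*G(2*1)*1 = -3*(-1)*1 = 3*1 = 3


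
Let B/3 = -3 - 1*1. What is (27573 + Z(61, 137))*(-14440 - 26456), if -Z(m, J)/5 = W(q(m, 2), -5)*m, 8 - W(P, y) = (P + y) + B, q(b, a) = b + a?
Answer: -1601610048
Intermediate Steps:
B = -12 (B = 3*(-3 - 1*1) = 3*(-3 - 1) = 3*(-4) = -12)
q(b, a) = a + b
W(P, y) = 20 - P - y (W(P, y) = 8 - ((P + y) - 12) = 8 - (-12 + P + y) = 8 + (12 - P - y) = 20 - P - y)
Z(m, J) = -5*m*(23 - m) (Z(m, J) = -5*(20 - (2 + m) - 1*(-5))*m = -5*(20 + (-2 - m) + 5)*m = -5*(23 - m)*m = -5*m*(23 - m))
(27573 + Z(61, 137))*(-14440 - 26456) = (27573 + 5*61*(-23 + 61))*(-14440 - 26456) = (27573 + 5*61*38)*(-40896) = (27573 + 11590)*(-40896) = 39163*(-40896) = -1601610048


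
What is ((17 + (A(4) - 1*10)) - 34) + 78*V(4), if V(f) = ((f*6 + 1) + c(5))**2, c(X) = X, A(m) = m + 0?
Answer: 70177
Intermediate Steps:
A(m) = m
V(f) = (6 + 6*f)**2 (V(f) = ((f*6 + 1) + 5)**2 = ((6*f + 1) + 5)**2 = ((1 + 6*f) + 5)**2 = (6 + 6*f)**2)
((17 + (A(4) - 1*10)) - 34) + 78*V(4) = ((17 + (4 - 1*10)) - 34) + 78*(36*(1 + 4)**2) = ((17 + (4 - 10)) - 34) + 78*(36*5**2) = ((17 - 6) - 34) + 78*(36*25) = (11 - 34) + 78*900 = -23 + 70200 = 70177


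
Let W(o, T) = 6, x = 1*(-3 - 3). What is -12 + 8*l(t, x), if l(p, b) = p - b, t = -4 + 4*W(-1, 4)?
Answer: 196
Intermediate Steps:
x = -6 (x = 1*(-6) = -6)
t = 20 (t = -4 + 4*6 = -4 + 24 = 20)
-12 + 8*l(t, x) = -12 + 8*(20 - 1*(-6)) = -12 + 8*(20 + 6) = -12 + 8*26 = -12 + 208 = 196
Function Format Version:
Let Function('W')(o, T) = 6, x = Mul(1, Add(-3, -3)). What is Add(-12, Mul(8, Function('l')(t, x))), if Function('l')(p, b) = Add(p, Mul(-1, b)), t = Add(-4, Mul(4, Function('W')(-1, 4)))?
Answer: 196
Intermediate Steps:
x = -6 (x = Mul(1, -6) = -6)
t = 20 (t = Add(-4, Mul(4, 6)) = Add(-4, 24) = 20)
Add(-12, Mul(8, Function('l')(t, x))) = Add(-12, Mul(8, Add(20, Mul(-1, -6)))) = Add(-12, Mul(8, Add(20, 6))) = Add(-12, Mul(8, 26)) = Add(-12, 208) = 196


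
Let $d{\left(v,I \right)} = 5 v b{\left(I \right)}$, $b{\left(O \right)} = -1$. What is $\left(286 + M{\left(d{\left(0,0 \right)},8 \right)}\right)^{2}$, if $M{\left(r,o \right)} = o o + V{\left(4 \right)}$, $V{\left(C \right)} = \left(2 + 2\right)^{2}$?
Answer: $133956$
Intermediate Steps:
$V{\left(C \right)} = 16$ ($V{\left(C \right)} = 4^{2} = 16$)
$d{\left(v,I \right)} = - 5 v$ ($d{\left(v,I \right)} = 5 v \left(-1\right) = - 5 v$)
$M{\left(r,o \right)} = 16 + o^{2}$ ($M{\left(r,o \right)} = o o + 16 = o^{2} + 16 = 16 + o^{2}$)
$\left(286 + M{\left(d{\left(0,0 \right)},8 \right)}\right)^{2} = \left(286 + \left(16 + 8^{2}\right)\right)^{2} = \left(286 + \left(16 + 64\right)\right)^{2} = \left(286 + 80\right)^{2} = 366^{2} = 133956$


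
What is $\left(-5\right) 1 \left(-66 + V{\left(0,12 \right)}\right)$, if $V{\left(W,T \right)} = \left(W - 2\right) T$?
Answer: $450$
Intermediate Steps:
$V{\left(W,T \right)} = T \left(-2 + W\right)$ ($V{\left(W,T \right)} = \left(W - 2\right) T = \left(-2 + W\right) T = T \left(-2 + W\right)$)
$\left(-5\right) 1 \left(-66 + V{\left(0,12 \right)}\right) = \left(-5\right) 1 \left(-66 + 12 \left(-2 + 0\right)\right) = - 5 \left(-66 + 12 \left(-2\right)\right) = - 5 \left(-66 - 24\right) = \left(-5\right) \left(-90\right) = 450$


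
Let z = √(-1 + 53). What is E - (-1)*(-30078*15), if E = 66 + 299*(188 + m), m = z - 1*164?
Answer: -443928 + 598*√13 ≈ -4.4177e+5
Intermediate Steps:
z = 2*√13 (z = √52 = 2*√13 ≈ 7.2111)
m = -164 + 2*√13 (m = 2*√13 - 1*164 = 2*√13 - 164 = -164 + 2*√13 ≈ -156.79)
E = 7242 + 598*√13 (E = 66 + 299*(188 + (-164 + 2*√13)) = 66 + 299*(24 + 2*√13) = 66 + (7176 + 598*√13) = 7242 + 598*√13 ≈ 9398.1)
E - (-1)*(-30078*15) = (7242 + 598*√13) - (-1)*(-30078*15) = (7242 + 598*√13) - (-1)*(-451170) = (7242 + 598*√13) - 1*451170 = (7242 + 598*√13) - 451170 = -443928 + 598*√13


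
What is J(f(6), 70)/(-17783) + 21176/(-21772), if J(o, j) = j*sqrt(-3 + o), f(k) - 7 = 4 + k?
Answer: -5294/5443 - 70*sqrt(14)/17783 ≈ -0.98735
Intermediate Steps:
f(k) = 11 + k (f(k) = 7 + (4 + k) = 11 + k)
J(f(6), 70)/(-17783) + 21176/(-21772) = (70*sqrt(-3 + (11 + 6)))/(-17783) + 21176/(-21772) = (70*sqrt(-3 + 17))*(-1/17783) + 21176*(-1/21772) = (70*sqrt(14))*(-1/17783) - 5294/5443 = -70*sqrt(14)/17783 - 5294/5443 = -5294/5443 - 70*sqrt(14)/17783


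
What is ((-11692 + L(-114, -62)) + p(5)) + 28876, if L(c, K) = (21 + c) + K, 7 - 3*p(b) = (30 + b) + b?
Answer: 17018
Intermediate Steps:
p(b) = -23/3 - 2*b/3 (p(b) = 7/3 - ((30 + b) + b)/3 = 7/3 - (30 + 2*b)/3 = 7/3 + (-10 - 2*b/3) = -23/3 - 2*b/3)
L(c, K) = 21 + K + c
((-11692 + L(-114, -62)) + p(5)) + 28876 = ((-11692 + (21 - 62 - 114)) + (-23/3 - ⅔*5)) + 28876 = ((-11692 - 155) + (-23/3 - 10/3)) + 28876 = (-11847 - 11) + 28876 = -11858 + 28876 = 17018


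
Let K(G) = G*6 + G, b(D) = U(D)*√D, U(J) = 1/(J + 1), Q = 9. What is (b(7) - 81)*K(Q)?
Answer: -5103 + 63*√7/8 ≈ -5082.2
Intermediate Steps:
U(J) = 1/(1 + J)
b(D) = √D/(1 + D)
K(G) = 7*G (K(G) = 6*G + G = 7*G)
(b(7) - 81)*K(Q) = (√7/(1 + 7) - 81)*(7*9) = (√7/8 - 81)*63 = (-81 + √7/8)*63 = -5103 + 63*√7/8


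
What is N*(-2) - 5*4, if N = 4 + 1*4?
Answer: -36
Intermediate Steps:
N = 8 (N = 4 + 4 = 8)
N*(-2) - 5*4 = 8*(-2) - 5*4 = -16 - 20 = -36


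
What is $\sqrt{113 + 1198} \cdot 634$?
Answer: $634 \sqrt{1311} \approx 22956.0$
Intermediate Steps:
$\sqrt{113 + 1198} \cdot 634 = \sqrt{1311} \cdot 634 = 634 \sqrt{1311}$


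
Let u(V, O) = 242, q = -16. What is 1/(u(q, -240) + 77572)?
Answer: 1/77814 ≈ 1.2851e-5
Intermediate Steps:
1/(u(q, -240) + 77572) = 1/(242 + 77572) = 1/77814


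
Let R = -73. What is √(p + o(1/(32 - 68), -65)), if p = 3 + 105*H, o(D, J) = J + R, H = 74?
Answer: √7635 ≈ 87.379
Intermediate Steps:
o(D, J) = -73 + J (o(D, J) = J - 73 = -73 + J)
p = 7773 (p = 3 + 105*74 = 3 + 7770 = 7773)
√(p + o(1/(32 - 68), -65)) = √(7773 + (-73 - 65)) = √(7773 - 138) = √7635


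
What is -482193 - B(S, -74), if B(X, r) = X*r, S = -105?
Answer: -489963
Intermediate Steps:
-482193 - B(S, -74) = -482193 - (-105)*(-74) = -482193 - 1*7770 = -482193 - 7770 = -489963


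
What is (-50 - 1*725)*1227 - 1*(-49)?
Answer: -950876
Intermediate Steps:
(-50 - 1*725)*1227 - 1*(-49) = (-50 - 725)*1227 + 49 = -775*1227 + 49 = -950925 + 49 = -950876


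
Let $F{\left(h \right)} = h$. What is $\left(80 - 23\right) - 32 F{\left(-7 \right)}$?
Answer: $281$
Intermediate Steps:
$\left(80 - 23\right) - 32 F{\left(-7 \right)} = \left(80 - 23\right) - -224 = 57 + 224 = 281$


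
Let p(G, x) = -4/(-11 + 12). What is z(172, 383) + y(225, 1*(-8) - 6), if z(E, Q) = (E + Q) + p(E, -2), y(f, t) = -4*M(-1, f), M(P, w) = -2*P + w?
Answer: -357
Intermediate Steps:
p(G, x) = -4 (p(G, x) = -4/1 = -4*1 = -4)
M(P, w) = w - 2*P
y(f, t) = -8 - 4*f (y(f, t) = -4*(f - 2*(-1)) = -4*(f + 2) = -4*(2 + f) = -8 - 4*f)
z(E, Q) = -4 + E + Q (z(E, Q) = (E + Q) - 4 = -4 + E + Q)
z(172, 383) + y(225, 1*(-8) - 6) = (-4 + 172 + 383) + (-8 - 4*225) = 551 + (-8 - 900) = 551 - 908 = -357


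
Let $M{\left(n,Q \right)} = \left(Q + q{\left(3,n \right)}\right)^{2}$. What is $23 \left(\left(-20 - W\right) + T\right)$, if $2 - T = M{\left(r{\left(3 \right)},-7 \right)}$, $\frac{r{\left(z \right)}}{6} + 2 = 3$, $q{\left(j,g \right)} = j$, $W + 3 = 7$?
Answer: $-874$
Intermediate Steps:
$W = 4$ ($W = -3 + 7 = 4$)
$r{\left(z \right)} = 6$ ($r{\left(z \right)} = -12 + 6 \cdot 3 = -12 + 18 = 6$)
$M{\left(n,Q \right)} = \left(3 + Q\right)^{2}$ ($M{\left(n,Q \right)} = \left(Q + 3\right)^{2} = \left(3 + Q\right)^{2}$)
$T = -14$ ($T = 2 - \left(3 - 7\right)^{2} = 2 - \left(-4\right)^{2} = 2 - 16 = -14$)
$23 \left(\left(-20 - W\right) + T\right) = 23 \left(\left(-20 - 4\right) - 14\right) = 23 \left(-24 - 14\right) = 23 \left(-38\right) = -874$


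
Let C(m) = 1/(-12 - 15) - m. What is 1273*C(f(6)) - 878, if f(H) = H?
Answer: -231205/27 ≈ -8563.1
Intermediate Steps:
C(m) = -1/27 - m (C(m) = 1/(-27) - m = -1/27 - m)
1273*C(f(6)) - 878 = 1273*(-1/27 - 1*6) - 878 = 1273*(-1/27 - 6) - 878 = 1273*(-163/27) - 878 = -207499/27 - 878 = -231205/27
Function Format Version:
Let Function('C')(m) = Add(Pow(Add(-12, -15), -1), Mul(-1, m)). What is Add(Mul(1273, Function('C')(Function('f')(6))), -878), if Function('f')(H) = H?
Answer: Rational(-231205, 27) ≈ -8563.1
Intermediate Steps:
Function('C')(m) = Add(Rational(-1, 27), Mul(-1, m)) (Function('C')(m) = Add(Pow(-27, -1), Mul(-1, m)) = Add(Rational(-1, 27), Mul(-1, m)))
Add(Mul(1273, Function('C')(Function('f')(6))), -878) = Add(Mul(1273, Add(Rational(-1, 27), Mul(-1, 6))), -878) = Add(Mul(1273, Add(Rational(-1, 27), -6)), -878) = Add(Mul(1273, Rational(-163, 27)), -878) = Add(Rational(-207499, 27), -878) = Rational(-231205, 27)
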